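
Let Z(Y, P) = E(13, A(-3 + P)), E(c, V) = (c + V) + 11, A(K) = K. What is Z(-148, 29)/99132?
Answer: 25/49566 ≈ 0.00050438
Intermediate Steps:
E(c, V) = 11 + V + c (E(c, V) = (V + c) + 11 = 11 + V + c)
Z(Y, P) = 21 + P (Z(Y, P) = 11 + (-3 + P) + 13 = 21 + P)
Z(-148, 29)/99132 = (21 + 29)/99132 = 50*(1/99132) = 25/49566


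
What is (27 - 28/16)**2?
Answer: 10201/16 ≈ 637.56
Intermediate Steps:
(27 - 28/16)**2 = (27 - 28*1/16)**2 = (27 - 7/4)**2 = (101/4)**2 = 10201/16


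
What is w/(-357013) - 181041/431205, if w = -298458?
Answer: 21354197119/51315263555 ≈ 0.41614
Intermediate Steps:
w/(-357013) - 181041/431205 = -298458/(-357013) - 181041/431205 = -298458*(-1/357013) - 181041*1/431205 = 298458/357013 - 60347/143735 = 21354197119/51315263555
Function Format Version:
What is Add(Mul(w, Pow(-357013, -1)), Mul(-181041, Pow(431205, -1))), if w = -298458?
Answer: Rational(21354197119, 51315263555) ≈ 0.41614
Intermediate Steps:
Add(Mul(w, Pow(-357013, -1)), Mul(-181041, Pow(431205, -1))) = Add(Mul(-298458, Pow(-357013, -1)), Mul(-181041, Pow(431205, -1))) = Add(Mul(-298458, Rational(-1, 357013)), Mul(-181041, Rational(1, 431205))) = Add(Rational(298458, 357013), Rational(-60347, 143735)) = Rational(21354197119, 51315263555)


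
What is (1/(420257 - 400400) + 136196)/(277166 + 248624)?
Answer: 2704443973/10440612030 ≈ 0.25903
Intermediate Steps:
(1/(420257 - 400400) + 136196)/(277166 + 248624) = (1/19857 + 136196)/525790 = (1/19857 + 136196)*(1/525790) = (2704443973/19857)*(1/525790) = 2704443973/10440612030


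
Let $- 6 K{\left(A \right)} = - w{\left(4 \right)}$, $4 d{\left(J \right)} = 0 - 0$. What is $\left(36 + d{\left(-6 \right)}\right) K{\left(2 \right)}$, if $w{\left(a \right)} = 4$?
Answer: $24$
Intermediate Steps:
$d{\left(J \right)} = 0$ ($d{\left(J \right)} = \frac{0 - 0}{4} = \frac{0 + 0}{4} = \frac{1}{4} \cdot 0 = 0$)
$K{\left(A \right)} = \frac{2}{3}$ ($K{\left(A \right)} = - \frac{\left(-1\right) 4}{6} = \left(- \frac{1}{6}\right) \left(-4\right) = \frac{2}{3}$)
$\left(36 + d{\left(-6 \right)}\right) K{\left(2 \right)} = \left(36 + 0\right) \frac{2}{3} = 36 \cdot \frac{2}{3} = 24$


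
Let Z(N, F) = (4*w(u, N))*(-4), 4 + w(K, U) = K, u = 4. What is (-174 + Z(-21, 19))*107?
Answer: -18618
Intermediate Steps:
w(K, U) = -4 + K
Z(N, F) = 0 (Z(N, F) = (4*(-4 + 4))*(-4) = (4*0)*(-4) = 0*(-4) = 0)
(-174 + Z(-21, 19))*107 = (-174 + 0)*107 = -174*107 = -18618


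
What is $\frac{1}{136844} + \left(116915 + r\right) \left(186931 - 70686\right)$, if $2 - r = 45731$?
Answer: $\frac{1132386367505081}{136844} \approx 8.275 \cdot 10^{9}$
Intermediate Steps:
$r = -45729$ ($r = 2 - 45731 = -45729$)
$\frac{1}{136844} + \left(116915 + r\right) \left(186931 - 70686\right) = \frac{1}{136844} + \left(116915 - 45729\right) \left(186931 - 70686\right) = \frac{1}{136844} + 71186 \cdot 116245 = \frac{1}{136844} + 8275016570 = \frac{1132386367505081}{136844}$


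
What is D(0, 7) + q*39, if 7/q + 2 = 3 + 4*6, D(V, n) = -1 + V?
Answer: 248/25 ≈ 9.9200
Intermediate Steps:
q = 7/25 (q = 7/(-2 + (3 + 4*6)) = 7/(-2 + (3 + 24)) = 7/(-2 + 27) = 7/25 ≈ 0.28000)
D(0, 7) + q*39 = (-1 + 0) + (7/25)*39 = -1 + 273/25 = 248/25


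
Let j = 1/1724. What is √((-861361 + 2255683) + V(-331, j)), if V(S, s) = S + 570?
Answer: √1394561 ≈ 1180.9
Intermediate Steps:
j = 1/1724 ≈ 0.00058005
V(S, s) = 570 + S
√((-861361 + 2255683) + V(-331, j)) = √((-861361 + 2255683) + (570 - 331)) = √(1394322 + 239) = √1394561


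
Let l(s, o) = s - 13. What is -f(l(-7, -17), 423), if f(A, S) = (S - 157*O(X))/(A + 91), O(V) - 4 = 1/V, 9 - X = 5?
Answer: 977/284 ≈ 3.4401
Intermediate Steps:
X = 4 (X = 9 - 1*5 = 9 - 5 = 4)
O(V) = 4 + 1/V
l(s, o) = -13 + s
f(A, S) = (-2669/4 + S)/(91 + A) (f(A, S) = (S - 157*(4 + 1/4))/(A + 91) = (S - 157*(4 + 1/4))/(91 + A) = (S - 157*17/4)/(91 + A) = (S - 2669/4)/(91 + A) = (-2669/4 + S)/(91 + A))
-f(l(-7, -17), 423) = -(-2669/4 + 423)/(91 + (-13 - 7)) = -(-977)/((91 - 20)*4) = -(-977)/(71*4) = -1*(-977/284) = 977/284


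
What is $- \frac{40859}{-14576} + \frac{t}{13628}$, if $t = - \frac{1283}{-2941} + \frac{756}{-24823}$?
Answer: $\frac{10162809195706931}{3625432177299376} \approx 2.8032$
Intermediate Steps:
$t = \frac{29624513}{73004443}$ ($t = \left(-1283\right) \left(- \frac{1}{2941}\right) + 756 \left(- \frac{1}{24823}\right) = \frac{1283}{2941} - \frac{756}{24823} = \frac{29624513}{73004443} \approx 0.40579$)
$- \frac{40859}{-14576} + \frac{t}{13628} = - \frac{40859}{-14576} + \frac{29624513}{73004443 \cdot 13628} = \left(-40859\right) \left(- \frac{1}{14576}\right) + \frac{29624513}{73004443} \cdot \frac{1}{13628} = \frac{40859}{14576} + \frac{29624513}{994904549204} = \frac{10162809195706931}{3625432177299376}$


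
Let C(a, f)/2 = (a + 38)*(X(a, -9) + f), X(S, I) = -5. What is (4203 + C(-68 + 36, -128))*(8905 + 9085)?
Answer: 46899930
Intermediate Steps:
C(a, f) = 2*(-5 + f)*(38 + a) (C(a, f) = 2*((a + 38)*(-5 + f)) = 2*((38 + a)*(-5 + f)) = 2*((-5 + f)*(38 + a)) = 2*(-5 + f)*(38 + a))
(4203 + C(-68 + 36, -128))*(8905 + 9085) = (4203 + (-380 - 10*(-68 + 36) + 76*(-128) + 2*(-68 + 36)*(-128)))*(8905 + 9085) = (4203 + (-380 - 10*(-32) - 9728 + 2*(-32)*(-128)))*17990 = (4203 + (-380 + 320 - 9728 + 8192))*17990 = (4203 - 1596)*17990 = 2607*17990 = 46899930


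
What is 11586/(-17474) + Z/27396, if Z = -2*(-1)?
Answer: -79343777/119679426 ≈ -0.66297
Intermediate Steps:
Z = 2
11586/(-17474) + Z/27396 = 11586/(-17474) + 2/27396 = 11586*(-1/17474) + 2*(1/27396) = -5793/8737 + 1/13698 = -79343777/119679426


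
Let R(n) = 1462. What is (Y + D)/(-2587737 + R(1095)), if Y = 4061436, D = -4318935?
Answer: 257499/2586275 ≈ 0.099564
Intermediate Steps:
(Y + D)/(-2587737 + R(1095)) = (4061436 - 4318935)/(-2587737 + 1462) = -257499/(-2586275) = -257499*(-1/2586275) = 257499/2586275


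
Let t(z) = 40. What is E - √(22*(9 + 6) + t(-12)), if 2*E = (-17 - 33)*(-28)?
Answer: 700 - √370 ≈ 680.76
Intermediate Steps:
E = 700 (E = ((-17 - 33)*(-28))/2 = (-50*(-28))/2 = (½)*1400 = 700)
E - √(22*(9 + 6) + t(-12)) = 700 - √(22*(9 + 6) + 40) = 700 - √(22*15 + 40) = 700 - √(330 + 40) = 700 - √370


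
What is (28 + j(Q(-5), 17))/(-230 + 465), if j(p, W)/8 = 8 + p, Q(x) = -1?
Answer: 84/235 ≈ 0.35745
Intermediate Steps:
j(p, W) = 64 + 8*p (j(p, W) = 8*(8 + p) = 64 + 8*p)
(28 + j(Q(-5), 17))/(-230 + 465) = (28 + (64 + 8*(-1)))/(-230 + 465) = (28 + (64 - 8))/235 = (28 + 56)*(1/235) = 84*(1/235) = 84/235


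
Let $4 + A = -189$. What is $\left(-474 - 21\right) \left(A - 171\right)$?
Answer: $180180$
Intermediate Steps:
$A = -193$ ($A = -4 - 189 = -193$)
$\left(-474 - 21\right) \left(A - 171\right) = \left(-474 - 21\right) \left(-193 - 171\right) = \left(-495\right) \left(-364\right) = 180180$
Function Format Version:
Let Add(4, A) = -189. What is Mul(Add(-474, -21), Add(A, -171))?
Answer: 180180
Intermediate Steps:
A = -193 (A = Add(-4, -189) = -193)
Mul(Add(-474, -21), Add(A, -171)) = Mul(Add(-474, -21), Add(-193, -171)) = Mul(-495, -364) = 180180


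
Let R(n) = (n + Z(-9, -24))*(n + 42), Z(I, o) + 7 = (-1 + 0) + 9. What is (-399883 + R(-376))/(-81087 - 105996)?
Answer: 274633/187083 ≈ 1.4680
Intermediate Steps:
Z(I, o) = 1 (Z(I, o) = -7 + ((-1 + 0) + 9) = -7 + (-1 + 9) = -7 + 8 = 1)
R(n) = (1 + n)*(42 + n) (R(n) = (n + 1)*(n + 42) = (1 + n)*(42 + n))
(-399883 + R(-376))/(-81087 - 105996) = (-399883 + (42 + (-376)² + 43*(-376)))/(-81087 - 105996) = (-399883 + (42 + 141376 - 16168))/(-187083) = (-399883 + 125250)*(-1/187083) = -274633*(-1/187083) = 274633/187083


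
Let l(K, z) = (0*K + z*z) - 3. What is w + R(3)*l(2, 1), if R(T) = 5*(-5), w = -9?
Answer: 41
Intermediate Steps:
R(T) = -25
l(K, z) = -3 + z² (l(K, z) = (0 + z²) - 3 = z² - 3 = -3 + z²)
w + R(3)*l(2, 1) = -9 - 25*(-3 + 1²) = -9 - 25*(-3 + 1) = -9 - 25*(-2) = -9 + 50 = 41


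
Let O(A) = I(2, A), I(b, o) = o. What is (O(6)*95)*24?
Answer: 13680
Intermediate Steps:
O(A) = A
(O(6)*95)*24 = (6*95)*24 = 570*24 = 13680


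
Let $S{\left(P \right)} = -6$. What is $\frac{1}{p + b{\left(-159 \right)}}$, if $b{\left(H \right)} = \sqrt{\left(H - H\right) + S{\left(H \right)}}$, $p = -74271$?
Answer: $- \frac{24757}{1838727149} - \frac{i \sqrt{6}}{5516181447} \approx -1.3464 \cdot 10^{-5} - 4.4406 \cdot 10^{-10} i$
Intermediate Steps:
$b{\left(H \right)} = i \sqrt{6}$ ($b{\left(H \right)} = \sqrt{\left(H - H\right) - 6} = \sqrt{0 - 6} = \sqrt{-6} = i \sqrt{6}$)
$\frac{1}{p + b{\left(-159 \right)}} = \frac{1}{-74271 + i \sqrt{6}}$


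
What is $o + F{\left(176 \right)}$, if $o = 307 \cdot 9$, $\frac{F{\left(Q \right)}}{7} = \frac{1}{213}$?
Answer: $\frac{588526}{213} \approx 2763.0$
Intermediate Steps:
$F{\left(Q \right)} = \frac{7}{213}$
$o = 2763$
$o + F{\left(176 \right)} = 2763 + \frac{7}{213} = \frac{588526}{213}$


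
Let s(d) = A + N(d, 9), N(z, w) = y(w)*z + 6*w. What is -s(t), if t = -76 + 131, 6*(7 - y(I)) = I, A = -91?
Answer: -531/2 ≈ -265.50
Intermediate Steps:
y(I) = 7 - I/6
N(z, w) = 6*w + z*(7 - w/6) (N(z, w) = (7 - w/6)*z + 6*w = z*(7 - w/6) + 6*w = 6*w + z*(7 - w/6))
t = 55
s(d) = -37 + 11*d/2 (s(d) = -91 + (6*9 - d*(-42 + 9)/6) = -91 + (54 - ⅙*d*(-33)) = -91 + (54 + 11*d/2) = -37 + 11*d/2)
-s(t) = -(-37 + (11/2)*55) = -(-37 + 605/2) = -1*531/2 = -531/2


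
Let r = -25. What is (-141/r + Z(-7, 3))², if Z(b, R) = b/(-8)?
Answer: 1697809/40000 ≈ 42.445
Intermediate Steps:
Z(b, R) = -b/8 (Z(b, R) = b*(-⅛) = -b/8)
(-141/r + Z(-7, 3))² = (-141/(-25) - ⅛*(-7))² = (-141*(-1/25) + 7/8)² = (141/25 + 7/8)² = (1303/200)² = 1697809/40000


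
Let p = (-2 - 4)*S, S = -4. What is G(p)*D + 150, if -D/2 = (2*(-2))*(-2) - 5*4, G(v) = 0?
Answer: 150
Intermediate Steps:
p = 24 (p = (-2 - 4)*(-4) = -6*(-4) = 24)
D = 24 (D = -2*((2*(-2))*(-2) - 5*4) = -2*(-4*(-2) - 20) = -2*(8 - 20) = -2*(-12) = 24)
G(p)*D + 150 = 0*24 + 150 = 0 + 150 = 150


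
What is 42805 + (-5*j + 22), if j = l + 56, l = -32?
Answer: 42707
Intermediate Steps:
j = 24 (j = -32 + 56 = 24)
42805 + (-5*j + 22) = 42805 + (-5*24 + 22) = 42805 + (-120 + 22) = 42805 - 98 = 42707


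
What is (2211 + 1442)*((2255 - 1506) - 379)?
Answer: 1351610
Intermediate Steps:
(2211 + 1442)*((2255 - 1506) - 379) = 3653*(749 - 379) = 3653*370 = 1351610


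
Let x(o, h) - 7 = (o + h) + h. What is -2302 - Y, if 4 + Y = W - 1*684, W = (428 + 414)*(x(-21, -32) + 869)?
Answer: -667636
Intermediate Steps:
x(o, h) = 7 + o + 2*h (x(o, h) = 7 + ((o + h) + h) = 7 + ((h + o) + h) = 7 + (o + 2*h) = 7 + o + 2*h)
W = 666022 (W = (428 + 414)*((7 - 21 + 2*(-32)) + 869) = 842*((7 - 21 - 64) + 869) = 842*(-78 + 869) = 842*791 = 666022)
Y = 665334 (Y = -4 + (666022 - 1*684) = -4 + (666022 - 684) = -4 + 665338 = 665334)
-2302 - Y = -2302 - 1*665334 = -2302 - 665334 = -667636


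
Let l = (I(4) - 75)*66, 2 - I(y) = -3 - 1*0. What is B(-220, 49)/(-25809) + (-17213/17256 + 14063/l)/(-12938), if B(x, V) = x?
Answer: 933472606771/105637932135120 ≈ 0.0088365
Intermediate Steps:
I(y) = 5 (I(y) = 2 - (-3 - 1*0) = 2 - (-3 + 0) = 2 - 1*(-3) = 2 + 3 = 5)
l = -4620 (l = (5 - 75)*66 = -70*66 = -4620)
B(-220, 49)/(-25809) + (-17213/17256 + 14063/l)/(-12938) = -220/(-25809) + (-17213/17256 + 14063/(-4620))/(-12938) = -220*(-1/25809) + (-17213*1/17256 + 14063*(-1/4620))*(-1/12938) = 220/25809 + (-17213/17256 - 2009/660)*(-1/12938) = 220/25809 - 3835657/949080*(-1/12938) = 220/25809 + 3835657/12279197040 = 933472606771/105637932135120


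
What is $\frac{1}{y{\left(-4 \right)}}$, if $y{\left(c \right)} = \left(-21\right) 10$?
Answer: $- \frac{1}{210} \approx -0.0047619$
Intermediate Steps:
$y{\left(c \right)} = -210$
$\frac{1}{y{\left(-4 \right)}} = \frac{1}{-210} = - \frac{1}{210}$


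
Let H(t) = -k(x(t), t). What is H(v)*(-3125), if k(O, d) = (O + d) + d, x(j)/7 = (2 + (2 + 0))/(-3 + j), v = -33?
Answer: -1878125/9 ≈ -2.0868e+5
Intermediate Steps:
x(j) = 28/(-3 + j) (x(j) = 7*((2 + (2 + 0))/(-3 + j)) = 7*((2 + 2)/(-3 + j)) = 7*(4/(-3 + j)) = 28/(-3 + j))
k(O, d) = O + 2*d
H(t) = -28/(-3 + t) - 2*t (H(t) = -(28/(-3 + t) + 2*t) = -(2*t + 28/(-3 + t)) = -28/(-3 + t) - 2*t)
H(v)*(-3125) = (2*(-14 - 1*(-33)*(-3 - 33))/(-3 - 33))*(-3125) = (2*(-14 - 1*(-33)*(-36))/(-36))*(-3125) = (2*(-1/36)*(-14 - 1188))*(-3125) = (2*(-1/36)*(-1202))*(-3125) = (601/9)*(-3125) = -1878125/9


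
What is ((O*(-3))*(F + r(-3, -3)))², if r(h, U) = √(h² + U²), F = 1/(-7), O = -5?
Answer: 198675/49 - 1350*√2/7 ≈ 3781.9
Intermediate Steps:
F = -⅐ ≈ -0.14286
r(h, U) = √(U² + h²)
((O*(-3))*(F + r(-3, -3)))² = ((-5*(-3))*(-⅐ + √((-3)² + (-3)²)))² = (15*(-⅐ + √(9 + 9)))² = (15*(-⅐ + √18))² = (15*(-⅐ + 3*√2))² = (-15/7 + 45*√2)²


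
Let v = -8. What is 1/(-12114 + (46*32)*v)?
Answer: -1/23890 ≈ -4.1859e-5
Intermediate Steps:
1/(-12114 + (46*32)*v) = 1/(-12114 + (46*32)*(-8)) = 1/(-12114 + 1472*(-8)) = 1/(-12114 - 11776) = 1/(-23890) = -1/23890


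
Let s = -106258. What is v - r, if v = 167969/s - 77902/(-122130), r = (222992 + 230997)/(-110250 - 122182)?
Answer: 761857241440333/754084340590320 ≈ 1.0103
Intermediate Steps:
r = -453989/232432 (r = 453989/(-232432) = 453989*(-1/232432) = -453989/232432 ≈ -1.9532)
v = -6118171627/6488644770 (v = 167969/(-106258) - 77902/(-122130) = 167969*(-1/106258) - 77902*(-1/122130) = -167969/106258 + 38951/61065 = -6118171627/6488644770 ≈ -0.94290)
v - r = -6118171627/6488644770 - 1*(-453989/232432) = -6118171627/6488644770 + 453989/232432 = 761857241440333/754084340590320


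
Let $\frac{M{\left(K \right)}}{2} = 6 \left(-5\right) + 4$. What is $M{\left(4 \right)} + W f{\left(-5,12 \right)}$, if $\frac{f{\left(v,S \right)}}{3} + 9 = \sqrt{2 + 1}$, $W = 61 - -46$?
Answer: $-2941 + 321 \sqrt{3} \approx -2385.0$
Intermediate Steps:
$W = 107$ ($W = 61 + 46 = 107$)
$M{\left(K \right)} = -52$ ($M{\left(K \right)} = 2 \left(6 \left(-5\right) + 4\right) = 2 \left(-30 + 4\right) = 2 \left(-26\right) = -52$)
$f{\left(v,S \right)} = -27 + 3 \sqrt{3}$ ($f{\left(v,S \right)} = -27 + 3 \sqrt{2 + 1} = -27 + 3 \sqrt{3}$)
$M{\left(4 \right)} + W f{\left(-5,12 \right)} = -52 + 107 \left(-27 + 3 \sqrt{3}\right) = -52 - \left(2889 - 321 \sqrt{3}\right) = -2941 + 321 \sqrt{3}$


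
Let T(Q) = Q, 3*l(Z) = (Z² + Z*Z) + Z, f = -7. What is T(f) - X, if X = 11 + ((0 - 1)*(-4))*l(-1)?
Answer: -58/3 ≈ -19.333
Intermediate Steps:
l(Z) = Z/3 + 2*Z²/3 (l(Z) = ((Z² + Z*Z) + Z)/3 = ((Z² + Z²) + Z)/3 = (2*Z² + Z)/3 = (Z + 2*Z²)/3 = Z/3 + 2*Z²/3)
X = 37/3 (X = 11 + ((0 - 1)*(-4))*((⅓)*(-1)*(1 + 2*(-1))) = 11 + (-1*(-4))*((⅓)*(-1)*(1 - 2)) = 11 + 4*((⅓)*(-1)*(-1)) = 11 + 4*(⅓) = 11 + 4/3 = 37/3 ≈ 12.333)
T(f) - X = -7 - 1*37/3 = -7 - 37/3 = -58/3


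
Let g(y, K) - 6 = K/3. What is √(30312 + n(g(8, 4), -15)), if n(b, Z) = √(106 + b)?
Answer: √(272808 + 6*√255)/3 ≈ 174.13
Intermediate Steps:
g(y, K) = 6 + K/3
√(30312 + n(g(8, 4), -15)) = √(30312 + √(106 + (6 + (⅓)*4))) = √(30312 + √(106 + (6 + 4/3))) = √(30312 + √(106 + 22/3)) = √(30312 + √(340/3)) = √(30312 + 2*√255/3)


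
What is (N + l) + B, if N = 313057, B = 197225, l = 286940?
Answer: 797222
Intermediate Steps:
(N + l) + B = (313057 + 286940) + 197225 = 599997 + 197225 = 797222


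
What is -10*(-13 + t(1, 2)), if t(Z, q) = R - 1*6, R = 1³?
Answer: 180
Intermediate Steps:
R = 1
t(Z, q) = -5 (t(Z, q) = 1 - 1*6 = 1 - 6 = -5)
-10*(-13 + t(1, 2)) = -10*(-13 - 5) = -10*(-18) = 180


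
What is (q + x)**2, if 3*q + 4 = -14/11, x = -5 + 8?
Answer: 1681/1089 ≈ 1.5436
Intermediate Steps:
x = 3
q = -58/33 (q = -4/3 + (-14/11)/3 = -4/3 + (-14*1/11)/3 = -4/3 + (1/3)*(-14/11) = -4/3 - 14/33 = -58/33 ≈ -1.7576)
(q + x)**2 = (-58/33 + 3)**2 = (41/33)**2 = 1681/1089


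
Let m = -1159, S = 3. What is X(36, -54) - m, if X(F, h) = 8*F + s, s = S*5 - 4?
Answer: 1458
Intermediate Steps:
s = 11 (s = 3*5 - 4 = 15 - 4 = 11)
X(F, h) = 11 + 8*F (X(F, h) = 8*F + 11 = 11 + 8*F)
X(36, -54) - m = (11 + 8*36) - 1*(-1159) = (11 + 288) + 1159 = 299 + 1159 = 1458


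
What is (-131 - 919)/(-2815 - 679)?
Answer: 525/1747 ≈ 0.30052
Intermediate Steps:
(-131 - 919)/(-2815 - 679) = -1050/(-3494) = -1050*(-1/3494) = 525/1747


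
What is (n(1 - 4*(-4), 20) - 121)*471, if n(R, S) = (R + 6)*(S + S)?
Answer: 376329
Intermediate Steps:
n(R, S) = 2*S*(6 + R) (n(R, S) = (6 + R)*(2*S) = 2*S*(6 + R))
(n(1 - 4*(-4), 20) - 121)*471 = (2*20*(6 + (1 - 4*(-4))) - 121)*471 = (2*20*(6 + (1 - 1*(-16))) - 121)*471 = (2*20*(6 + (1 + 16)) - 121)*471 = (2*20*(6 + 17) - 121)*471 = (2*20*23 - 121)*471 = (920 - 121)*471 = 799*471 = 376329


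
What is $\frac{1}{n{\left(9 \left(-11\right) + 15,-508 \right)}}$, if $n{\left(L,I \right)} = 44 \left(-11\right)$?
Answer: $- \frac{1}{484} \approx -0.0020661$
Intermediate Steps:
$n{\left(L,I \right)} = -484$
$\frac{1}{n{\left(9 \left(-11\right) + 15,-508 \right)}} = \frac{1}{-484} = - \frac{1}{484}$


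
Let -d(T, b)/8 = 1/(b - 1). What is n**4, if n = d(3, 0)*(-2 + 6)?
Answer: 1048576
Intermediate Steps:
d(T, b) = -8/(-1 + b) (d(T, b) = -8/(b - 1) = -8/(-1 + b))
n = 32 (n = (-8/(-1 + 0))*(-2 + 6) = -8/(-1)*4 = -8*(-1)*4 = 8*4 = 32)
n**4 = 32**4 = 1048576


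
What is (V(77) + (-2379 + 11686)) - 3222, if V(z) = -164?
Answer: 5921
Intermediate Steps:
(V(77) + (-2379 + 11686)) - 3222 = (-164 + (-2379 + 11686)) - 3222 = (-164 + 9307) - 3222 = 9143 - 3222 = 5921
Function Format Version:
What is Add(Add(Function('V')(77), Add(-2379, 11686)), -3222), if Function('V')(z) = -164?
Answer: 5921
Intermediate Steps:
Add(Add(Function('V')(77), Add(-2379, 11686)), -3222) = Add(Add(-164, Add(-2379, 11686)), -3222) = Add(Add(-164, 9307), -3222) = Add(9143, -3222) = 5921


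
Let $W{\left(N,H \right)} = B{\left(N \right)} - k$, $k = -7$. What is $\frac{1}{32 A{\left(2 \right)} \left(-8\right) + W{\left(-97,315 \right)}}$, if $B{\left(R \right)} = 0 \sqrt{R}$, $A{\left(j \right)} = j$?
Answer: $- \frac{1}{505} \approx -0.0019802$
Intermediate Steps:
$B{\left(R \right)} = 0$
$W{\left(N,H \right)} = 7$ ($W{\left(N,H \right)} = 0 - -7 = 0 + 7 = 7$)
$\frac{1}{32 A{\left(2 \right)} \left(-8\right) + W{\left(-97,315 \right)}} = \frac{1}{32 \cdot 2 \left(-8\right) + 7} = \frac{1}{64 \left(-8\right) + 7} = \frac{1}{-512 + 7} = \frac{1}{-505} = - \frac{1}{505}$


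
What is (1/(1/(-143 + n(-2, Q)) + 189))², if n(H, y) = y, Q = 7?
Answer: 18496/660644209 ≈ 2.7997e-5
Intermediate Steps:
(1/(1/(-143 + n(-2, Q)) + 189))² = (1/(1/(-143 + 7) + 189))² = (1/(1/(-136) + 189))² = (1/(-1/136 + 189))² = (1/(25703/136))² = (136/25703)² = 18496/660644209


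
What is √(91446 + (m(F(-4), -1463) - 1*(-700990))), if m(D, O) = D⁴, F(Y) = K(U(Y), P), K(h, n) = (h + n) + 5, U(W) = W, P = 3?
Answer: 2*√198173 ≈ 890.33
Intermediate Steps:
K(h, n) = 5 + h + n
F(Y) = 8 + Y (F(Y) = 5 + Y + 3 = 8 + Y)
√(91446 + (m(F(-4), -1463) - 1*(-700990))) = √(91446 + ((8 - 4)⁴ - 1*(-700990))) = √(91446 + (4⁴ + 700990)) = √(91446 + (256 + 700990)) = √(91446 + 701246) = √792692 = 2*√198173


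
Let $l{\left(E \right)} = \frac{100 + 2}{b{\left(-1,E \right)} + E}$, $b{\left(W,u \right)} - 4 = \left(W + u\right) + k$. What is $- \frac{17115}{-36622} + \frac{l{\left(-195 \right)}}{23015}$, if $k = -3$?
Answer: $\frac{25602989551}{54785596450} \approx 0.46733$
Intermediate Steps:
$b{\left(W,u \right)} = 1 + W + u$ ($b{\left(W,u \right)} = 4 - \left(3 - W - u\right) = 4 + \left(-3 + W + u\right) = 1 + W + u$)
$l{\left(E \right)} = \frac{51}{E}$ ($l{\left(E \right)} = \frac{100 + 2}{\left(1 - 1 + E\right) + E} = \frac{102}{E + E} = \frac{102}{2 E} = 102 \frac{1}{2 E} = \frac{51}{E}$)
$- \frac{17115}{-36622} + \frac{l{\left(-195 \right)}}{23015} = - \frac{17115}{-36622} + \frac{51 \frac{1}{-195}}{23015} = \left(-17115\right) \left(- \frac{1}{36622}\right) + 51 \left(- \frac{1}{195}\right) \frac{1}{23015} = \frac{17115}{36622} - \frac{17}{1495975} = \frac{25602989551}{54785596450}$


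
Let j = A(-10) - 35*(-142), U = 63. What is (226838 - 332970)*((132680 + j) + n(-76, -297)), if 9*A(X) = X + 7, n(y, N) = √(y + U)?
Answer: -43827103268/3 - 106132*I*√13 ≈ -1.4609e+10 - 3.8266e+5*I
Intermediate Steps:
n(y, N) = √(63 + y) (n(y, N) = √(y + 63) = √(63 + y))
A(X) = 7/9 + X/9 (A(X) = (X + 7)/9 = (7 + X)/9 = 7/9 + X/9)
j = 14909/3 (j = (7/9 + (⅑)*(-10)) - 35*(-142) = (7/9 - 10/9) + 4970 = -⅓ + 4970 = 14909/3 ≈ 4969.7)
(226838 - 332970)*((132680 + j) + n(-76, -297)) = (226838 - 332970)*((132680 + 14909/3) + √(63 - 76)) = -106132*(412949/3 + √(-13)) = -106132*(412949/3 + I*√13) = -43827103268/3 - 106132*I*√13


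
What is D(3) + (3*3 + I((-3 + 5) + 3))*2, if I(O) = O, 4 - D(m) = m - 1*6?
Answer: 35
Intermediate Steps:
D(m) = 10 - m (D(m) = 4 - (m - 1*6) = 4 - (m - 6) = 4 - (-6 + m) = 4 + (6 - m) = 10 - m)
D(3) + (3*3 + I((-3 + 5) + 3))*2 = (10 - 1*3) + (3*3 + ((-3 + 5) + 3))*2 = (10 - 3) + (9 + (2 + 3))*2 = 7 + (9 + 5)*2 = 7 + 14*2 = 7 + 28 = 35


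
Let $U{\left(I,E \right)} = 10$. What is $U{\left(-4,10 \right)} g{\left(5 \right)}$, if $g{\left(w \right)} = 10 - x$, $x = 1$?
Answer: $90$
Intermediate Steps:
$g{\left(w \right)} = 9$ ($g{\left(w \right)} = 10 - 1 = 9$)
$U{\left(-4,10 \right)} g{\left(5 \right)} = 10 \cdot 9 = 90$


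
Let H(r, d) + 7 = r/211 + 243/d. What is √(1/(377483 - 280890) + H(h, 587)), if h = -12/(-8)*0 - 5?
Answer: 2*I*√236513151993497456329/11963719201 ≈ 2.5709*I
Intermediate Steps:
h = -5 (h = -12*(-⅛)*0 - 5 = (3/2)*0 - 5 = 0 - 5 = -5)
H(r, d) = -7 + 243/d + r/211 (H(r, d) = -7 + (r/211 + 243/d) = -7 + (243/d + r/211) = -7 + 243/d + r/211)
√(1/(377483 - 280890) + H(h, 587)) = √(1/(377483 - 280890) + (-7 + 243/587 + (1/211)*(-5))) = √(1/96593 + (-7 + 243*(1/587) - 5/211)) = √(1/96593 + (-7 + 243/587 - 5/211)) = √(1/96593 - 818661/123857) = √(-79076798116/11963719201) = 2*I*√236513151993497456329/11963719201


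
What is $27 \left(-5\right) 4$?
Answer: $-540$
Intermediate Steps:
$27 \left(-5\right) 4 = \left(-135\right) 4 = -540$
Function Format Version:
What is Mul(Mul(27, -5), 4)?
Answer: -540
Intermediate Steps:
Mul(Mul(27, -5), 4) = Mul(-135, 4) = -540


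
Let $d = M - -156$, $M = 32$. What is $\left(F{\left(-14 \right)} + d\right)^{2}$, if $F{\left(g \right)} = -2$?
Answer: $34596$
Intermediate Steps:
$d = 188$ ($d = 32 - -156 = 32 + 156 = 188$)
$\left(F{\left(-14 \right)} + d\right)^{2} = \left(-2 + 188\right)^{2} = 186^{2} = 34596$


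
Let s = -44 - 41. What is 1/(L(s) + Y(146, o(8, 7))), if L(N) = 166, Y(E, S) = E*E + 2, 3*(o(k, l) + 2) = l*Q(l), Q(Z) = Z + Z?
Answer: 1/21484 ≈ 4.6546e-5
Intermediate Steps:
Q(Z) = 2*Z
o(k, l) = -2 + 2*l²/3 (o(k, l) = -2 + (l*(2*l))/3 = -2 + (2*l²)/3 = -2 + 2*l²/3)
Y(E, S) = 2 + E² (Y(E, S) = E² + 2 = 2 + E²)
s = -85
1/(L(s) + Y(146, o(8, 7))) = 1/(166 + (2 + 146²)) = 1/(166 + (2 + 21316)) = 1/(166 + 21318) = 1/21484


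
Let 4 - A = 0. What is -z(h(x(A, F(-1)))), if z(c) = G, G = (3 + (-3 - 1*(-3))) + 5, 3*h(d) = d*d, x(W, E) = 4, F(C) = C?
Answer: -8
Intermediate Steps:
A = 4 (A = 4 - 1*0 = 4 + 0 = 4)
h(d) = d²/3 (h(d) = (d*d)/3 = d²/3)
G = 8 (G = (3 + (-3 + 3)) + 5 = (3 + 0) + 5 = 3 + 5 = 8)
z(c) = 8
-z(h(x(A, F(-1)))) = -1*8 = -8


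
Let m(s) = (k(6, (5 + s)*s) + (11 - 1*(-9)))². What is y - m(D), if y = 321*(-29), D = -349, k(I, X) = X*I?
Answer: -518912776045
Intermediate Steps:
k(I, X) = I*X
m(s) = (20 + 6*s*(5 + s))² (m(s) = (6*((5 + s)*s) + (11 - 1*(-9)))² = (6*(s*(5 + s)) + (11 + 9))² = (6*s*(5 + s) + 20)² = (20 + 6*s*(5 + s))²)
y = -9309
y - m(D) = -9309 - 4*(10 + 3*(-349)*(5 - 349))² = -9309 - 4*(10 + 3*(-349)*(-344))² = -9309 - 4*(10 + 360168)² = -9309 - 4*360178² = -9309 - 4*129728191684 = -9309 - 1*518912766736 = -9309 - 518912766736 = -518912776045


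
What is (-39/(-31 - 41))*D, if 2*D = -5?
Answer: -65/48 ≈ -1.3542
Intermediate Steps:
D = -5/2 (D = (½)*(-5) = -5/2 ≈ -2.5000)
(-39/(-31 - 41))*D = (-39/(-31 - 41))*(-5/2) = (-39/(-72))*(-5/2) = -1/72*(-39)*(-5/2) = (13/24)*(-5/2) = -65/48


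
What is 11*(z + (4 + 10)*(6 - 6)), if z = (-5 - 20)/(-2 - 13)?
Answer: 55/3 ≈ 18.333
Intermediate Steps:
z = 5/3 (z = -25/(-15) = -25*(-1/15) = 5/3 ≈ 1.6667)
11*(z + (4 + 10)*(6 - 6)) = 11*(5/3 + (4 + 10)*(6 - 6)) = 11*(5/3 + 14*0) = 11*(5/3 + 0) = 11*(5/3) = 55/3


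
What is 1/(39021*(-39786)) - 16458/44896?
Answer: -6387718083661/17425142215344 ≈ -0.36658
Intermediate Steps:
1/(39021*(-39786)) - 16458/44896 = (1/39021)*(-1/39786) - 16458*1/44896 = -1/1552489506 - 8229/22448 = -6387718083661/17425142215344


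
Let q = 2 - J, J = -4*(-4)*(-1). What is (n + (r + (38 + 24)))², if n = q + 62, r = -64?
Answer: 6084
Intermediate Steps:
J = -16 (J = 16*(-1) = -16)
q = 18 (q = 2 - 1*(-16) = 2 + 16 = 18)
n = 80 (n = 18 + 62 = 80)
(n + (r + (38 + 24)))² = (80 + (-64 + (38 + 24)))² = (80 + (-64 + 62))² = (80 - 2)² = 78² = 6084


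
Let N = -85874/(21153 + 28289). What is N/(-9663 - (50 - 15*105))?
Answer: 42937/201179498 ≈ 0.00021343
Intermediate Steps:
N = -42937/24721 (N = -85874/49442 = -85874*1/49442 = -42937/24721 ≈ -1.7369)
N/(-9663 - (50 - 15*105)) = -42937/(24721*(-9663 - (50 - 15*105))) = -42937/(24721*(-9663 - (50 - 1575))) = -42937/(24721*(-9663 - 1*(-1525))) = -42937/(24721*(-9663 + 1525)) = -42937/24721/(-8138) = -42937/24721*(-1/8138) = 42937/201179498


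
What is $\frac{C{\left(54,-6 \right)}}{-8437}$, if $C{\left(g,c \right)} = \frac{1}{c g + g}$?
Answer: $\frac{1}{2277990} \approx 4.3898 \cdot 10^{-7}$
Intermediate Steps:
$C{\left(g,c \right)} = \frac{1}{g + c g}$
$\frac{C{\left(54,-6 \right)}}{-8437} = \frac{\frac{1}{54} \frac{1}{1 - 6}}{-8437} = \frac{1}{54 \left(-5\right)} \left(- \frac{1}{8437}\right) = \frac{1}{54} \left(- \frac{1}{5}\right) \left(- \frac{1}{8437}\right) = \left(- \frac{1}{270}\right) \left(- \frac{1}{8437}\right) = \frac{1}{2277990}$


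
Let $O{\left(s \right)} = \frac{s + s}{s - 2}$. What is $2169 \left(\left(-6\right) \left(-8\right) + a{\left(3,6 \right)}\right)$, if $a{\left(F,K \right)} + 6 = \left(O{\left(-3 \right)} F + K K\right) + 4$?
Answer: $\frac{928332}{5} \approx 1.8567 \cdot 10^{5}$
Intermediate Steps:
$O{\left(s \right)} = \frac{2 s}{-2 + s}$
$a{\left(F,K \right)} = -2 + K^{2} + \frac{6 F}{5}$ ($a{\left(F,K \right)} = -6 + \left(\left(2 \left(-3\right) \frac{1}{-2 - 3} F + K K\right) + 4\right) = -6 + \left(\left(2 \left(-3\right) \frac{1}{-5} F + K^{2}\right) + 4\right) = -6 + \left(\left(2 \left(-3\right) \left(- \frac{1}{5}\right) F + K^{2}\right) + 4\right) = -6 + \left(\left(\frac{6 F}{5} + K^{2}\right) + 4\right) = -6 + \left(\left(K^{2} + \frac{6 F}{5}\right) + 4\right) = -6 + \left(4 + K^{2} + \frac{6 F}{5}\right) = -2 + K^{2} + \frac{6 F}{5}$)
$2169 \left(\left(-6\right) \left(-8\right) + a{\left(3,6 \right)}\right) = 2169 \left(\left(-6\right) \left(-8\right) + \left(-2 + 6^{2} + \frac{6}{5} \cdot 3\right)\right) = 2169 \left(48 + \left(-2 + 36 + \frac{18}{5}\right)\right) = 2169 \left(48 + \frac{188}{5}\right) = 2169 \cdot \frac{428}{5} = \frac{928332}{5}$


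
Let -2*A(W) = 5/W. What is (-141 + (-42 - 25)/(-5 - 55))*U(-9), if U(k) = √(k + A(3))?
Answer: -8393*I*√354/360 ≈ -438.65*I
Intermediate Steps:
A(W) = -5/(2*W)
U(k) = √(-⅚ + k) (U(k) = √(k - 5/2/3) = √(k - 5/2*⅓) = √(k - ⅚) = √(-⅚ + k))
(-141 + (-42 - 25)/(-5 - 55))*U(-9) = (-141 + (-42 - 25)/(-5 - 55))*(√(-30 + 36*(-9))/6) = (-141 - 67/(-60))*(√(-30 - 324)/6) = (-141 - 67*(-1/60))*(√(-354)/6) = (-141 + 67/60)*((I*√354)/6) = -8393*I*√354/360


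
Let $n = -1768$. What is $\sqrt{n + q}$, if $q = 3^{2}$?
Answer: $i \sqrt{1759} \approx 41.94 i$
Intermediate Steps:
$q = 9$
$\sqrt{n + q} = \sqrt{-1768 + 9} = \sqrt{-1759} = i \sqrt{1759}$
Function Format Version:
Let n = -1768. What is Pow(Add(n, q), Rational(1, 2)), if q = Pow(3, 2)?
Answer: Mul(I, Pow(1759, Rational(1, 2))) ≈ Mul(41.940, I)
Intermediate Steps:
q = 9
Pow(Add(n, q), Rational(1, 2)) = Pow(Add(-1768, 9), Rational(1, 2)) = Pow(-1759, Rational(1, 2)) = Mul(I, Pow(1759, Rational(1, 2)))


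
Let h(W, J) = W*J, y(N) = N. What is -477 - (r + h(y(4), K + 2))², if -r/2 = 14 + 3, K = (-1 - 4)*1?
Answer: -2593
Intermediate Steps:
K = -5 (K = -5*1 = -5)
r = -34 (r = -2*(14 + 3) = -2*17 = -34)
h(W, J) = J*W
-477 - (r + h(y(4), K + 2))² = -477 - (-34 + (-5 + 2)*4)² = -477 - (-34 - 3*4)² = -477 - (-34 - 12)² = -477 - 1*(-46)² = -477 - 1*2116 = -477 - 2116 = -2593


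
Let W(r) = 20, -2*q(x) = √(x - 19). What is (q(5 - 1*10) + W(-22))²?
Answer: (20 - I*√6)² ≈ 394.0 - 97.98*I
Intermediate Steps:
q(x) = -√(-19 + x)/2 (q(x) = -√(x - 19)/2 = -√(-19 + x)/2)
(q(5 - 1*10) + W(-22))² = (-√(-19 + (5 - 1*10))/2 + 20)² = (-√(-19 + (5 - 10))/2 + 20)² = (-√(-19 - 5)/2 + 20)² = (-I*√6 + 20)² = (20 - I*√6)²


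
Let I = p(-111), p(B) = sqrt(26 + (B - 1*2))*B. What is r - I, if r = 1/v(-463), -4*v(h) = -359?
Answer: 4/359 + 111*I*sqrt(87) ≈ 0.011142 + 1035.3*I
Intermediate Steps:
v(h) = 359/4 (v(h) = -1/4*(-359) = 359/4)
p(B) = B*sqrt(24 + B) (p(B) = sqrt(26 + (B - 2))*B = sqrt(26 + (-2 + B))*B = sqrt(24 + B)*B = B*sqrt(24 + B))
I = -111*I*sqrt(87) (I = -111*sqrt(24 - 111) = -111*I*sqrt(87) ≈ -1035.3*I)
r = 4/359 (r = 1/(359/4) = 4/359 ≈ 0.011142)
r - I = 4/359 - (-111)*I*sqrt(87) = 4/359 + 111*I*sqrt(87)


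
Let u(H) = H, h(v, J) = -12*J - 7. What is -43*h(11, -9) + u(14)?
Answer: -4329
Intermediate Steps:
h(v, J) = -7 - 12*J
-43*h(11, -9) + u(14) = -43*(-7 - 12*(-9)) + 14 = -43*(-7 + 108) + 14 = -43*101 + 14 = -4343 + 14 = -4329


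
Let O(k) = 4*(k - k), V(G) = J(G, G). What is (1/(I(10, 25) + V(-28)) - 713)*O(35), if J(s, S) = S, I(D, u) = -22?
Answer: 0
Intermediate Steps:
V(G) = G
O(k) = 0 (O(k) = 4*0 = 0)
(1/(I(10, 25) + V(-28)) - 713)*O(35) = (1/(-22 - 28) - 713)*0 = (1/(-50) - 713)*0 = (-1/50 - 713)*0 = -35651/50*0 = 0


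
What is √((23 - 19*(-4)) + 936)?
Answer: 3*√115 ≈ 32.171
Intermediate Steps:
√((23 - 19*(-4)) + 936) = √((23 + 76) + 936) = √(99 + 936) = √1035 = 3*√115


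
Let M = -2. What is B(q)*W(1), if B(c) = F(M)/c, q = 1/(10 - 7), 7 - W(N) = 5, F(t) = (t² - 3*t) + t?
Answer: 48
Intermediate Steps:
F(t) = t² - 2*t
W(N) = 2 (W(N) = 7 - 1*5 = 7 - 5 = 2)
q = ⅓ (q = 1/3 = ⅓ ≈ 0.33333)
B(c) = 8/c (B(c) = (-2*(-2 - 2))/c = (-2*(-4))/c = 8/c)
B(q)*W(1) = (8/(⅓))*2 = (8*3)*2 = 24*2 = 48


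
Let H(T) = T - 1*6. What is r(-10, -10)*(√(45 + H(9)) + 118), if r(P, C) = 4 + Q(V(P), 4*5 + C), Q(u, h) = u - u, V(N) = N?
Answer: 472 + 16*√3 ≈ 499.71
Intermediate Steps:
H(T) = -6 + T (H(T) = T - 6 = -6 + T)
Q(u, h) = 0
r(P, C) = 4 (r(P, C) = 4 + 0 = 4)
r(-10, -10)*(√(45 + H(9)) + 118) = 4*(√(45 + (-6 + 9)) + 118) = 4*(√(45 + 3) + 118) = 4*(√48 + 118) = 4*(4*√3 + 118) = 4*(118 + 4*√3) = 472 + 16*√3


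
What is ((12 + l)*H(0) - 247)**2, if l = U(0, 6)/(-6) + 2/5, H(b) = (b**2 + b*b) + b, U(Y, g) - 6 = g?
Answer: 61009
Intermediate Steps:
U(Y, g) = 6 + g
H(b) = b + 2*b**2 (H(b) = (b**2 + b**2) + b = 2*b**2 + b = b + 2*b**2)
l = -8/5 (l = (6 + 6)/(-6) + 2/5 = 12*(-1/6) + 2*(1/5) = -2 + 2/5 = -8/5 ≈ -1.6000)
((12 + l)*H(0) - 247)**2 = ((12 - 8/5)*(0*(1 + 2*0)) - 247)**2 = (52*(0*(1 + 0))/5 - 247)**2 = (52*(0*1)/5 - 247)**2 = ((52/5)*0 - 247)**2 = (0 - 247)**2 = (-247)**2 = 61009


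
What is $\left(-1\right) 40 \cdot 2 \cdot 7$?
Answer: $-560$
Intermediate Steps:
$\left(-1\right) 40 \cdot 2 \cdot 7 = \left(-40\right) 14 = -560$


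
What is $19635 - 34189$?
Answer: $-14554$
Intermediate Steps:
$19635 - 34189 = -14554$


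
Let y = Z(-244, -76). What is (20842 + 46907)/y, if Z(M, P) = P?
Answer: -67749/76 ≈ -891.43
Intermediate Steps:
y = -76
(20842 + 46907)/y = (20842 + 46907)/(-76) = 67749*(-1/76) = -67749/76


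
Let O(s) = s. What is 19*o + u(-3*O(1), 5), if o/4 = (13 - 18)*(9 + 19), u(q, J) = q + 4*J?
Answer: -10623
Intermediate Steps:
o = -560 (o = 4*((13 - 18)*(9 + 19)) = 4*(-5*28) = 4*(-140) = -560)
19*o + u(-3*O(1), 5) = 19*(-560) + (-3*1 + 4*5) = -10640 + (-3 + 20) = -10640 + 17 = -10623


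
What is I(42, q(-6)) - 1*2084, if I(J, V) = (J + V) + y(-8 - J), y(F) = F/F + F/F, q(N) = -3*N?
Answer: -2022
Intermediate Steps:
y(F) = 2 (y(F) = 1 + 1 = 2)
I(J, V) = 2 + J + V (I(J, V) = (J + V) + 2 = 2 + J + V)
I(42, q(-6)) - 1*2084 = (2 + 42 - 3*(-6)) - 1*2084 = (2 + 42 + 18) - 2084 = 62 - 2084 = -2022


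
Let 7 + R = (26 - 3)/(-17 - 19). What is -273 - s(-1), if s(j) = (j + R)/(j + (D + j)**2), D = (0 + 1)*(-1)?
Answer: -29173/108 ≈ -270.12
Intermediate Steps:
D = -1 (D = 1*(-1) = -1)
R = -275/36 (R = -7 + (26 - 3)/(-17 - 19) = -7 + 23/(-36) = -7 + 23*(-1/36) = -7 - 23/36 = -275/36 ≈ -7.6389)
s(j) = (-275/36 + j)/(j + (-1 + j)**2) (s(j) = (j - 275/36)/(j + (-1 + j)**2) = (-275/36 + j)/(j + (-1 + j)**2))
-273 - s(-1) = -273 - (-275/36 - 1)/(-1 + (-1 - 1)**2) = -273 - (-311)/((-1 + (-2)**2)*36) = -273 - (-311)/((-1 + 4)*36) = -273 - (-311)/(3*36) = -273 - 1*(-311/108) = -273 + 311/108 = -29173/108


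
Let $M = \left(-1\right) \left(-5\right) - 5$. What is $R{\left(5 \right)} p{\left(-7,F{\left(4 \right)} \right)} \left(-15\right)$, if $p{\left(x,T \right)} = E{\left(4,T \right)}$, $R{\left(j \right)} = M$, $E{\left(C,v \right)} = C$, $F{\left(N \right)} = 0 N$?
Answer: $0$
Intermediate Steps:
$F{\left(N \right)} = 0$
$M = 0$ ($M = 5 - 5 = 0$)
$R{\left(j \right)} = 0$
$p{\left(x,T \right)} = 4$
$R{\left(5 \right)} p{\left(-7,F{\left(4 \right)} \right)} \left(-15\right) = 0 \cdot 4 \left(-15\right) = 0 \left(-15\right) = 0$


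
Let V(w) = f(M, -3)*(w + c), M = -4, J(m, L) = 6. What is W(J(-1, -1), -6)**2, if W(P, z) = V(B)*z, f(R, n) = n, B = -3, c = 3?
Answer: 0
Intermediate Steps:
V(w) = -9 - 3*w (V(w) = -3*(w + 3) = -3*(3 + w) = -9 - 3*w)
W(P, z) = 0 (W(P, z) = (-9 - 3*(-3))*z = (-9 + 9)*z = 0*z = 0)
W(J(-1, -1), -6)**2 = 0**2 = 0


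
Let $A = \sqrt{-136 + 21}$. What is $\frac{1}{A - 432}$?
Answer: $- \frac{432}{186739} - \frac{i \sqrt{115}}{186739} \approx -0.0023134 - 5.7427 \cdot 10^{-5} i$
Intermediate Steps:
$A = i \sqrt{115}$ ($A = \sqrt{-115} = i \sqrt{115} \approx 10.724 i$)
$\frac{1}{A - 432} = \frac{1}{i \sqrt{115} - 432} = \frac{1}{-432 + i \sqrt{115}}$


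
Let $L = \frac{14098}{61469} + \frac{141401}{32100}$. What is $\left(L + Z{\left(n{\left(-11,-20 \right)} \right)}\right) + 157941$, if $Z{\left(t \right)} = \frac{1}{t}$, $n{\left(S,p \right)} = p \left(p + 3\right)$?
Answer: $\frac{2649035269599409}{16771816650} \approx 1.5795 \cdot 10^{5}$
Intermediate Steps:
$n{\left(S,p \right)} = p \left(3 + p\right)$
$L = \frac{9144323869}{1973154900}$ ($L = 14098 \cdot \frac{1}{61469} + 141401 \cdot \frac{1}{32100} = \frac{14098}{61469} + \frac{141401}{32100} = \frac{9144323869}{1973154900} \approx 4.6344$)
$\left(L + Z{\left(n{\left(-11,-20 \right)} \right)}\right) + 157941 = \left(\frac{9144323869}{1973154900} + \frac{1}{\left(-20\right) \left(3 - 20\right)}\right) + 157941 = \left(\frac{9144323869}{1973154900} + \frac{1}{\left(-20\right) \left(-17\right)}\right) + 157941 = \left(\frac{9144323869}{1973154900} + \frac{1}{340}\right) + 157941 = \frac{77776081759}{16771816650} + 157941 = \frac{2649035269599409}{16771816650}$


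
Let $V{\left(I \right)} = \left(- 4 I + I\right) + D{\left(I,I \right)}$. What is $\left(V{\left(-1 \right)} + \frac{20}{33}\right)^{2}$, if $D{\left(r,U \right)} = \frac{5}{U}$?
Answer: $\frac{2116}{1089} \approx 1.9431$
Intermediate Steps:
$V{\left(I \right)} = - 3 I + \frac{5}{I}$ ($V{\left(I \right)} = \left(- 4 I + I\right) + \frac{5}{I} = - 3 I + \frac{5}{I}$)
$\left(V{\left(-1 \right)} + \frac{20}{33}\right)^{2} = \left(\left(\left(-3\right) \left(-1\right) + \frac{5}{-1}\right) + \frac{20}{33}\right)^{2} = \left(\left(3 + 5 \left(-1\right)\right) + 20 \cdot \frac{1}{33}\right)^{2} = \left(\left(3 - 5\right) + \frac{20}{33}\right)^{2} = \left(-2 + \frac{20}{33}\right)^{2} = \left(- \frac{46}{33}\right)^{2} = \frac{2116}{1089}$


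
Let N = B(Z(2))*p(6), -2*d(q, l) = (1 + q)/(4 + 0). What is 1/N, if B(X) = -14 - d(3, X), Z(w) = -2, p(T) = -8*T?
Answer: 1/648 ≈ 0.0015432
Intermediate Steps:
d(q, l) = -⅛ - q/8 (d(q, l) = -(1 + q)/(2*(4 + 0)) = -(1 + q)/(2*4) = -(¼ + q/4)/2 = -⅛ - q/8)
B(X) = -27/2 (B(X) = -14 - (-⅛ - ⅛*3) = -14 - (-⅛ - 3/8) = -14 - 1*(-½) = -14 + ½ = -27/2)
N = 648 (N = -(-108)*6 = -27/2*(-48) = 648)
1/N = 1/648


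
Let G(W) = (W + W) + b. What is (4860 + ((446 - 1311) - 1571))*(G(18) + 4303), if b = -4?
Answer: 10508040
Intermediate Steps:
G(W) = -4 + 2*W (G(W) = (W + W) - 4 = 2*W - 4 = -4 + 2*W)
(4860 + ((446 - 1311) - 1571))*(G(18) + 4303) = (4860 + ((446 - 1311) - 1571))*((-4 + 2*18) + 4303) = (4860 + (-865 - 1571))*((-4 + 36) + 4303) = (4860 - 2436)*(32 + 4303) = 2424*4335 = 10508040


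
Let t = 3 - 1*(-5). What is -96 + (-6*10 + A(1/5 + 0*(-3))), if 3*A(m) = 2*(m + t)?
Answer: -2258/15 ≈ -150.53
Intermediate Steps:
t = 8 (t = 3 + 5 = 8)
A(m) = 16/3 + 2*m/3 (A(m) = (2*(m + 8))/3 = (2*(8 + m))/3 = (16 + 2*m)/3 = 16/3 + 2*m/3)
-96 + (-6*10 + A(1/5 + 0*(-3))) = -96 + (-6*10 + (16/3 + 2*(1/5 + 0*(-3))/3)) = -96 + (-60 + (16/3 + 2*(⅕ + 0)/3)) = -96 + (-60 + (16/3 + (⅔)*(⅕))) = -96 + (-60 + (16/3 + 2/15)) = -96 + (-60 + 82/15) = -96 - 818/15 = -2258/15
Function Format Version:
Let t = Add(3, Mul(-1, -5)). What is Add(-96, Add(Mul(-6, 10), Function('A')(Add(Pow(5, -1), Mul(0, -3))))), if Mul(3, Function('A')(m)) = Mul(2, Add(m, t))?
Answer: Rational(-2258, 15) ≈ -150.53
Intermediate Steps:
t = 8 (t = Add(3, 5) = 8)
Function('A')(m) = Add(Rational(16, 3), Mul(Rational(2, 3), m)) (Function('A')(m) = Mul(Rational(1, 3), Mul(2, Add(m, 8))) = Mul(Rational(1, 3), Mul(2, Add(8, m))) = Mul(Rational(1, 3), Add(16, Mul(2, m))) = Add(Rational(16, 3), Mul(Rational(2, 3), m)))
Add(-96, Add(Mul(-6, 10), Function('A')(Add(Pow(5, -1), Mul(0, -3))))) = Add(-96, Add(Mul(-6, 10), Add(Rational(16, 3), Mul(Rational(2, 3), Add(Pow(5, -1), Mul(0, -3)))))) = Add(-96, Add(-60, Add(Rational(16, 3), Mul(Rational(2, 3), Add(Rational(1, 5), 0))))) = Add(-96, Add(-60, Add(Rational(16, 3), Mul(Rational(2, 3), Rational(1, 5))))) = Add(-96, Add(-60, Add(Rational(16, 3), Rational(2, 15)))) = Add(-96, Add(-60, Rational(82, 15))) = Add(-96, Rational(-818, 15)) = Rational(-2258, 15)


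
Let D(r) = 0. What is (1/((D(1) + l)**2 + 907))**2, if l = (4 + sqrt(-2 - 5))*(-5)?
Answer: -I/(-1001424*I + 452800*sqrt(7)) ≈ 4.1075e-7 - 4.9138e-7*I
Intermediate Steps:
l = -20 - 5*I*sqrt(7) (l = (4 + sqrt(-7))*(-5) = (4 + I*sqrt(7))*(-5) = -20 - 5*I*sqrt(7) ≈ -20.0 - 13.229*I)
(1/((D(1) + l)**2 + 907))**2 = (1/((0 + (-20 - 5*I*sqrt(7)))**2 + 907))**2 = (1/((-20 - 5*I*sqrt(7))**2 + 907))**2 = (1/(907 + (-20 - 5*I*sqrt(7))**2))**2 = (907 + (-20 - 5*I*sqrt(7))**2)**(-2)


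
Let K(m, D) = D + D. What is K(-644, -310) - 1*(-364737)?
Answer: 364117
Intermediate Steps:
K(m, D) = 2*D
K(-644, -310) - 1*(-364737) = 2*(-310) - 1*(-364737) = -620 + 364737 = 364117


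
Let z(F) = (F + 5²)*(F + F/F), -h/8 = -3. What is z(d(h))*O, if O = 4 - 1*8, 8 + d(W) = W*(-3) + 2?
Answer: -16324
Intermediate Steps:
h = 24 (h = -8*(-3) = 24)
d(W) = -6 - 3*W (d(W) = -8 + (W*(-3) + 2) = -8 + (-3*W + 2) = -8 + (2 - 3*W) = -6 - 3*W)
z(F) = (1 + F)*(25 + F) (z(F) = (F + 25)*(F + 1) = (25 + F)*(1 + F) = (1 + F)*(25 + F))
O = -4 (O = 4 - 8 = -4)
z(d(h))*O = (25 + (-6 - 3*24)² + 26*(-6 - 3*24))*(-4) = (25 + (-6 - 72)² + 26*(-6 - 72))*(-4) = (25 + (-78)² + 26*(-78))*(-4) = (25 + 6084 - 2028)*(-4) = 4081*(-4) = -16324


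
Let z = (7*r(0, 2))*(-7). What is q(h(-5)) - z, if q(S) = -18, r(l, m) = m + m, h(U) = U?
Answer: 178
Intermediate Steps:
r(l, m) = 2*m
z = -196 (z = (7*(2*2))*(-7) = (7*4)*(-7) = 28*(-7) = -196)
q(h(-5)) - z = -18 - 1*(-196) = -18 + 196 = 178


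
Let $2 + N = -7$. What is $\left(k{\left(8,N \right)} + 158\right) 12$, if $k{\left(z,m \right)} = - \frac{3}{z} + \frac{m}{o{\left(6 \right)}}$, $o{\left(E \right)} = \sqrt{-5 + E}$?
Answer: $\frac{3567}{2} \approx 1783.5$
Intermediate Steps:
$N = -9$ ($N = -2 - 7 = -9$)
$k{\left(z,m \right)} = m - \frac{3}{z}$ ($k{\left(z,m \right)} = - \frac{3}{z} + \frac{m}{\sqrt{-5 + 6}} = - \frac{3}{z} + \frac{m}{\sqrt{1}} = - \frac{3}{z} + \frac{m}{1} = - \frac{3}{z} + m 1 = - \frac{3}{z} + m = m - \frac{3}{z}$)
$\left(k{\left(8,N \right)} + 158\right) 12 = \left(\left(-9 - \frac{3}{8}\right) + 158\right) 12 = \left(- \frac{75}{8} + 158\right) 12 = \frac{1189}{8} \cdot 12 = \frac{3567}{2}$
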